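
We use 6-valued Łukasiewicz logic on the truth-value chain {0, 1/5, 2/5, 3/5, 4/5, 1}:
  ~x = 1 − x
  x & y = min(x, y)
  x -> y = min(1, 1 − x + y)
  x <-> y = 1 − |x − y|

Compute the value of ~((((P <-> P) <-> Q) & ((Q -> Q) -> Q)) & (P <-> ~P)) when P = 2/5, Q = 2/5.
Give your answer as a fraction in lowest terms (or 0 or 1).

3/5

P <-> P = 2/5 <-> 2/5 = 1
(P <-> P) <-> Q = 1 <-> 2/5 = 2/5
Q -> Q = 2/5 -> 2/5 = 1
(Q -> Q) -> Q = 1 -> 2/5 = 2/5
((P <-> P) <-> Q) & ((Q -> Q) -> Q) = 2/5 & 2/5 = 2/5
~P = ~2/5 = 3/5
P <-> ~P = 2/5 <-> 3/5 = 4/5
(((P <-> P) <-> Q) & ((Q -> Q) -> Q)) & (P <-> ~P) = 2/5 & 4/5 = 2/5
~((((P <-> P) <-> Q) & ((Q -> Q) -> Q)) & (P <-> ~P)) = ~2/5 = 3/5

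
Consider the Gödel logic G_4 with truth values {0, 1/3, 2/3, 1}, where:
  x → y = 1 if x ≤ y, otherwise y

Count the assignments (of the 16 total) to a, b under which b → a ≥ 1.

a = 0, b = 0 ↦ 1  ≥
a = 0, b = 1/3 ↦ 0  <
a = 0, b = 2/3 ↦ 0  <
a = 0, b = 1 ↦ 0  <
a = 1/3, b = 0 ↦ 1  ≥
a = 1/3, b = 1/3 ↦ 1  ≥
a = 1/3, b = 2/3 ↦ 1/3  <
a = 1/3, b = 1 ↦ 1/3  <
a = 2/3, b = 0 ↦ 1  ≥
a = 2/3, b = 1/3 ↦ 1  ≥
a = 2/3, b = 2/3 ↦ 1  ≥
a = 2/3, b = 1 ↦ 2/3  <
a = 1, b = 0 ↦ 1  ≥
a = 1, b = 1/3 ↦ 1  ≥
a = 1, b = 2/3 ↦ 1  ≥
a = 1, b = 1 ↦ 1  ≥
So 10 of the 16 assignments meet the threshold.

10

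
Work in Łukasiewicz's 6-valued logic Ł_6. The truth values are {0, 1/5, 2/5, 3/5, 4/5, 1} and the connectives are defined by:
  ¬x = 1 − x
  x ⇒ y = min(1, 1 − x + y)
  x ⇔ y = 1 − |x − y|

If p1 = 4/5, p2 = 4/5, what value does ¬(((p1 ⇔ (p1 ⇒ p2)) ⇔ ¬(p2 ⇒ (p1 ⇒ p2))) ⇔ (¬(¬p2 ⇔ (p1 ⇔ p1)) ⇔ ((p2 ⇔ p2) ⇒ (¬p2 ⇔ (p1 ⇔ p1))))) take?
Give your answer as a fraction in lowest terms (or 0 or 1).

1/5

p1 ⇒ p2 = 4/5 ⇒ 4/5 = 1
p1 ⇔ (p1 ⇒ p2) = 4/5 ⇔ 1 = 4/5
p1 ⇒ p2 = 4/5 ⇒ 4/5 = 1
p2 ⇒ (p1 ⇒ p2) = 4/5 ⇒ 1 = 1
¬(p2 ⇒ (p1 ⇒ p2)) = ¬1 = 0
(p1 ⇔ (p1 ⇒ p2)) ⇔ ¬(p2 ⇒ (p1 ⇒ p2)) = 4/5 ⇔ 0 = 1/5
¬p2 = ¬4/5 = 1/5
p1 ⇔ p1 = 4/5 ⇔ 4/5 = 1
¬p2 ⇔ (p1 ⇔ p1) = 1/5 ⇔ 1 = 1/5
¬(¬p2 ⇔ (p1 ⇔ p1)) = ¬1/5 = 4/5
p2 ⇔ p2 = 4/5 ⇔ 4/5 = 1
¬p2 = ¬4/5 = 1/5
p1 ⇔ p1 = 4/5 ⇔ 4/5 = 1
¬p2 ⇔ (p1 ⇔ p1) = 1/5 ⇔ 1 = 1/5
(p2 ⇔ p2) ⇒ (¬p2 ⇔ (p1 ⇔ p1)) = 1 ⇒ 1/5 = 1/5
¬(¬p2 ⇔ (p1 ⇔ p1)) ⇔ ((p2 ⇔ p2) ⇒ (¬p2 ⇔ (p1 ⇔ p1))) = 4/5 ⇔ 1/5 = 2/5
((p1 ⇔ (p1 ⇒ p2)) ⇔ ¬(p2 ⇒ (p1 ⇒ p2))) ⇔ (¬(¬p2 ⇔ (p1 ⇔ p1)) ⇔ ((p2 ⇔ p2) ⇒ (¬p2 ⇔ (p1 ⇔ p1)))) = 1/5 ⇔ 2/5 = 4/5
¬(((p1 ⇔ (p1 ⇒ p2)) ⇔ ¬(p2 ⇒ (p1 ⇒ p2))) ⇔ (¬(¬p2 ⇔ (p1 ⇔ p1)) ⇔ ((p2 ⇔ p2) ⇒ (¬p2 ⇔ (p1 ⇔ p1))))) = ¬4/5 = 1/5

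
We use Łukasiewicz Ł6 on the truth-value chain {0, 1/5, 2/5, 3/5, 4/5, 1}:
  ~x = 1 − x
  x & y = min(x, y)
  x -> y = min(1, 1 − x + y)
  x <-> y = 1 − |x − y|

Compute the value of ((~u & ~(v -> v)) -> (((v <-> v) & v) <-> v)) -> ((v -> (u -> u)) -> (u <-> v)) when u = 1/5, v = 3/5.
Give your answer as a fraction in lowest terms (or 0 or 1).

3/5

~u = ~1/5 = 4/5
v -> v = 3/5 -> 3/5 = 1
~(v -> v) = ~1 = 0
~u & ~(v -> v) = 4/5 & 0 = 0
v <-> v = 3/5 <-> 3/5 = 1
(v <-> v) & v = 1 & 3/5 = 3/5
((v <-> v) & v) <-> v = 3/5 <-> 3/5 = 1
(~u & ~(v -> v)) -> (((v <-> v) & v) <-> v) = 0 -> 1 = 1
u -> u = 1/5 -> 1/5 = 1
v -> (u -> u) = 3/5 -> 1 = 1
u <-> v = 1/5 <-> 3/5 = 3/5
(v -> (u -> u)) -> (u <-> v) = 1 -> 3/5 = 3/5
((~u & ~(v -> v)) -> (((v <-> v) & v) <-> v)) -> ((v -> (u -> u)) -> (u <-> v)) = 1 -> 3/5 = 3/5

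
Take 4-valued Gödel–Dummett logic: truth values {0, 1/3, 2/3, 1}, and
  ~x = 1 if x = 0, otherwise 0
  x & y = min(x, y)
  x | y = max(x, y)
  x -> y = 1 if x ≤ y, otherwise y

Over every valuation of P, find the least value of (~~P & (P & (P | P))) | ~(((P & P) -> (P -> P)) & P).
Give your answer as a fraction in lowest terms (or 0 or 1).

1/3

Take P = 1/3:
~P = ~1/3 = 0
~~P = ~0 = 1
P | P = 1/3 | 1/3 = 1/3
P & (P | P) = 1/3 & 1/3 = 1/3
~~P & (P & (P | P)) = 1 & 1/3 = 1/3
P & P = 1/3 & 1/3 = 1/3
P -> P = 1/3 -> 1/3 = 1
(P & P) -> (P -> P) = 1/3 -> 1 = 1
((P & P) -> (P -> P)) & P = 1 & 1/3 = 1/3
~(((P & P) -> (P -> P)) & P) = ~1/3 = 0
(~~P & (P & (P | P))) | ~(((P & P) -> (P -> P)) & P) = 1/3 | 0 = 1/3
No assignment yields a value below 1/3, so this is the minimum.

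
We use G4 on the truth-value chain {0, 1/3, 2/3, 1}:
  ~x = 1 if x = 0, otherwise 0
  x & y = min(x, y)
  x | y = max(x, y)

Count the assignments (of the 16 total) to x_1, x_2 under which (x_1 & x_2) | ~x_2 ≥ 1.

5

x_1 = 0, x_2 = 0 ↦ 1  ≥
x_1 = 0, x_2 = 1/3 ↦ 0  <
x_1 = 0, x_2 = 2/3 ↦ 0  <
x_1 = 0, x_2 = 1 ↦ 0  <
x_1 = 1/3, x_2 = 0 ↦ 1  ≥
x_1 = 1/3, x_2 = 1/3 ↦ 1/3  <
x_1 = 1/3, x_2 = 2/3 ↦ 1/3  <
x_1 = 1/3, x_2 = 1 ↦ 1/3  <
x_1 = 2/3, x_2 = 0 ↦ 1  ≥
x_1 = 2/3, x_2 = 1/3 ↦ 1/3  <
x_1 = 2/3, x_2 = 2/3 ↦ 2/3  <
x_1 = 2/3, x_2 = 1 ↦ 2/3  <
x_1 = 1, x_2 = 0 ↦ 1  ≥
x_1 = 1, x_2 = 1/3 ↦ 1/3  <
x_1 = 1, x_2 = 2/3 ↦ 2/3  <
x_1 = 1, x_2 = 1 ↦ 1  ≥
So 5 of the 16 assignments meet the threshold.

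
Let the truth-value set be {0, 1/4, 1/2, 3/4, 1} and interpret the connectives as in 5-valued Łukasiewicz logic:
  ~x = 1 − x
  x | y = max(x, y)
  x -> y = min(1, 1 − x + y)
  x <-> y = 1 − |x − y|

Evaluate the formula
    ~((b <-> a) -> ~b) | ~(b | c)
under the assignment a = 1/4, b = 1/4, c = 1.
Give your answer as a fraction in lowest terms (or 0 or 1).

b <-> a = 1/4 <-> 1/4 = 1
~b = ~1/4 = 3/4
(b <-> a) -> ~b = 1 -> 3/4 = 3/4
~((b <-> a) -> ~b) = ~3/4 = 1/4
b | c = 1/4 | 1 = 1
~(b | c) = ~1 = 0
~((b <-> a) -> ~b) | ~(b | c) = 1/4 | 0 = 1/4

1/4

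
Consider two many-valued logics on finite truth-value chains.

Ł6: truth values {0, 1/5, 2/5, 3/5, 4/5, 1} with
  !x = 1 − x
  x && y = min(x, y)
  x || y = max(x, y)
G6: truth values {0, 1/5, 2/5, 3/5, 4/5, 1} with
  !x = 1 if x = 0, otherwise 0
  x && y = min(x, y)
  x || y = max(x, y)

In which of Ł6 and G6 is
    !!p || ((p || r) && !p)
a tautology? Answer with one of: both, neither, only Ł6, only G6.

In Ł6: at p = 0, r = 0 the value is 0 — not a tautology.
In G6: at p = 0, r = 0 the value is 0 — not a tautology.

neither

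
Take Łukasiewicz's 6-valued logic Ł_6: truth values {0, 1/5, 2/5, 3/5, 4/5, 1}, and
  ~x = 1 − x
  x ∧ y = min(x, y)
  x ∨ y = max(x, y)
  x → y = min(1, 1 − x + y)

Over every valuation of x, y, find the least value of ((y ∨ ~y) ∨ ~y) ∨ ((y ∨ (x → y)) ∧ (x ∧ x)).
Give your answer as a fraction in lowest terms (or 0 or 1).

Take x = 0, y = 2/5:
~y = ~2/5 = 3/5
y ∨ ~y = 2/5 ∨ 3/5 = 3/5
~y = ~2/5 = 3/5
(y ∨ ~y) ∨ ~y = 3/5 ∨ 3/5 = 3/5
x → y = 0 → 2/5 = 1
y ∨ (x → y) = 2/5 ∨ 1 = 1
x ∧ x = 0 ∧ 0 = 0
(y ∨ (x → y)) ∧ (x ∧ x) = 1 ∧ 0 = 0
((y ∨ ~y) ∨ ~y) ∨ ((y ∨ (x → y)) ∧ (x ∧ x)) = 3/5 ∨ 0 = 3/5
No assignment yields a value below 3/5, so this is the minimum.

3/5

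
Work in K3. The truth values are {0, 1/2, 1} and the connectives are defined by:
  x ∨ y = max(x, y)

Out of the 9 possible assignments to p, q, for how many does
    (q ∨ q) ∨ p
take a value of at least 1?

p = 0, q = 0 ↦ 0  <
p = 0, q = 1/2 ↦ 1/2  <
p = 0, q = 1 ↦ 1  ≥
p = 1/2, q = 0 ↦ 1/2  <
p = 1/2, q = 1/2 ↦ 1/2  <
p = 1/2, q = 1 ↦ 1  ≥
p = 1, q = 0 ↦ 1  ≥
p = 1, q = 1/2 ↦ 1  ≥
p = 1, q = 1 ↦ 1  ≥
So 5 of the 9 assignments meet the threshold.

5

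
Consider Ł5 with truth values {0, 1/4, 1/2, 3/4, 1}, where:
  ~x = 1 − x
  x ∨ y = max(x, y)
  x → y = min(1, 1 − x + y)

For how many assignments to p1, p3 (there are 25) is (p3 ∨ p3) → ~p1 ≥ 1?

value 1: 15 assignments (counts)
value 3/4: 4 assignments
value 1/2: 3 assignments
value 1/4: 2 assignments
value 0: 1 assignment
So 15 of the 25 assignments meet the threshold.

15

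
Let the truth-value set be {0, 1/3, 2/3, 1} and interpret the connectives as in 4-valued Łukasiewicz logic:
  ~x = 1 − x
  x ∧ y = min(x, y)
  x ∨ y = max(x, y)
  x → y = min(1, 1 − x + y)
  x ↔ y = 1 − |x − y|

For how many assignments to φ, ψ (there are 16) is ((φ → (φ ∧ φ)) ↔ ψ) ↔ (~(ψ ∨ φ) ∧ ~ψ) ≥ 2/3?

9

φ = 0, ψ = 0 ↦ 0  <
φ = 0, ψ = 1/3 ↦ 2/3  ≥
φ = 0, ψ = 2/3 ↦ 2/3  ≥
φ = 0, ψ = 1 ↦ 0  <
φ = 1/3, ψ = 0 ↦ 1/3  <
φ = 1/3, ψ = 1/3 ↦ 2/3  ≥
φ = 1/3, ψ = 2/3 ↦ 2/3  ≥
φ = 1/3, ψ = 1 ↦ 0  <
φ = 2/3, ψ = 0 ↦ 2/3  ≥
φ = 2/3, ψ = 1/3 ↦ 1  ≥
φ = 2/3, ψ = 2/3 ↦ 2/3  ≥
φ = 2/3, ψ = 1 ↦ 0  <
φ = 1, ψ = 0 ↦ 1  ≥
φ = 1, ψ = 1/3 ↦ 2/3  ≥
φ = 1, ψ = 2/3 ↦ 1/3  <
φ = 1, ψ = 1 ↦ 0  <
So 9 of the 16 assignments meet the threshold.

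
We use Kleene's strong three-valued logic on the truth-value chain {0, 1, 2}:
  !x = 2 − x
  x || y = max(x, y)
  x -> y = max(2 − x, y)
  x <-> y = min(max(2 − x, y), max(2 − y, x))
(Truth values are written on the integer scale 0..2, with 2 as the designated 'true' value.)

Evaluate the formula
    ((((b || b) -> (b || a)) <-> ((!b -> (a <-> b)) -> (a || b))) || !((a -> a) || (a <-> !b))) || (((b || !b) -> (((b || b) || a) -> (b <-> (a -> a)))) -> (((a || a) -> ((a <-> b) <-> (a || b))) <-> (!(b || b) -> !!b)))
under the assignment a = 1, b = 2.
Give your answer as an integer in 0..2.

2

b || b = 2 || 2 = 2
b || a = 2 || 1 = 2
(b || b) -> (b || a) = 2 -> 2 = 2
!b = !2 = 0
a <-> b = 1 <-> 2 = 1
!b -> (a <-> b) = 0 -> 1 = 2
a || b = 1 || 2 = 2
(!b -> (a <-> b)) -> (a || b) = 2 -> 2 = 2
((b || b) -> (b || a)) <-> ((!b -> (a <-> b)) -> (a || b)) = 2 <-> 2 = 2
a -> a = 1 -> 1 = 1
!b = !2 = 0
a <-> !b = 1 <-> 0 = 1
(a -> a) || (a <-> !b) = 1 || 1 = 1
!((a -> a) || (a <-> !b)) = !1 = 1
(((b || b) -> (b || a)) <-> ((!b -> (a <-> b)) -> (a || b))) || !((a -> a) || (a <-> !b)) = 2 || 1 = 2
!b = !2 = 0
b || !b = 2 || 0 = 2
b || b = 2 || 2 = 2
(b || b) || a = 2 || 1 = 2
a -> a = 1 -> 1 = 1
b <-> (a -> a) = 2 <-> 1 = 1
((b || b) || a) -> (b <-> (a -> a)) = 2 -> 1 = 1
(b || !b) -> (((b || b) || a) -> (b <-> (a -> a))) = 2 -> 1 = 1
a || a = 1 || 1 = 1
a <-> b = 1 <-> 2 = 1
a || b = 1 || 2 = 2
(a <-> b) <-> (a || b) = 1 <-> 2 = 1
(a || a) -> ((a <-> b) <-> (a || b)) = 1 -> 1 = 1
b || b = 2 || 2 = 2
!(b || b) = !2 = 0
!b = !2 = 0
!!b = !0 = 2
!(b || b) -> !!b = 0 -> 2 = 2
((a || a) -> ((a <-> b) <-> (a || b))) <-> (!(b || b) -> !!b) = 1 <-> 2 = 1
((b || !b) -> (((b || b) || a) -> (b <-> (a -> a)))) -> (((a || a) -> ((a <-> b) <-> (a || b))) <-> (!(b || b) -> !!b)) = 1 -> 1 = 1
((((b || b) -> (b || a)) <-> ((!b -> (a <-> b)) -> (a || b))) || !((a -> a) || (a <-> !b))) || (((b || !b) -> (((b || b) || a) -> (b <-> (a -> a)))) -> (((a || a) -> ((a <-> b) <-> (a || b))) <-> (!(b || b) -> !!b))) = 2 || 1 = 2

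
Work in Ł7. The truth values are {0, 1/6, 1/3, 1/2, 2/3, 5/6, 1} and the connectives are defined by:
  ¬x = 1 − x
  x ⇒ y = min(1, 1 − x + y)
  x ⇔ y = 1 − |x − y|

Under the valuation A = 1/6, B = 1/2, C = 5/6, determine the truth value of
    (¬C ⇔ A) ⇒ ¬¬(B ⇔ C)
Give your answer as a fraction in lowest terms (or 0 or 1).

¬C = ¬5/6 = 1/6
¬C ⇔ A = 1/6 ⇔ 1/6 = 1
B ⇔ C = 1/2 ⇔ 5/6 = 2/3
¬(B ⇔ C) = ¬2/3 = 1/3
¬¬(B ⇔ C) = ¬1/3 = 2/3
(¬C ⇔ A) ⇒ ¬¬(B ⇔ C) = 1 ⇒ 2/3 = 2/3

2/3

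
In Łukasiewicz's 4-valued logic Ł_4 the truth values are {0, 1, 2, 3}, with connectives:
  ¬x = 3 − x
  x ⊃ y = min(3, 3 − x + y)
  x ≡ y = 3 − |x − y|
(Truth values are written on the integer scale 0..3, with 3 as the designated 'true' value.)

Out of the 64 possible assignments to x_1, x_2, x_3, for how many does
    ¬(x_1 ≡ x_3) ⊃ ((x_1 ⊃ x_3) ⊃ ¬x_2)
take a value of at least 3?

54

value 3: 54 assignments (counts)
value 2: 6 assignments
value 1: 3 assignments
value 0: 1 assignment
So 54 of the 64 assignments meet the threshold.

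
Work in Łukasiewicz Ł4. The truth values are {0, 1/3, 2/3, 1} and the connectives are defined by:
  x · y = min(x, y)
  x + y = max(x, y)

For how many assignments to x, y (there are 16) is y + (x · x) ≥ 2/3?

12

x = 0, y = 0 ↦ 0  <
x = 0, y = 1/3 ↦ 1/3  <
x = 0, y = 2/3 ↦ 2/3  ≥
x = 0, y = 1 ↦ 1  ≥
x = 1/3, y = 0 ↦ 1/3  <
x = 1/3, y = 1/3 ↦ 1/3  <
x = 1/3, y = 2/3 ↦ 2/3  ≥
x = 1/3, y = 1 ↦ 1  ≥
x = 2/3, y = 0 ↦ 2/3  ≥
x = 2/3, y = 1/3 ↦ 2/3  ≥
x = 2/3, y = 2/3 ↦ 2/3  ≥
x = 2/3, y = 1 ↦ 1  ≥
x = 1, y = 0 ↦ 1  ≥
x = 1, y = 1/3 ↦ 1  ≥
x = 1, y = 2/3 ↦ 1  ≥
x = 1, y = 1 ↦ 1  ≥
So 12 of the 16 assignments meet the threshold.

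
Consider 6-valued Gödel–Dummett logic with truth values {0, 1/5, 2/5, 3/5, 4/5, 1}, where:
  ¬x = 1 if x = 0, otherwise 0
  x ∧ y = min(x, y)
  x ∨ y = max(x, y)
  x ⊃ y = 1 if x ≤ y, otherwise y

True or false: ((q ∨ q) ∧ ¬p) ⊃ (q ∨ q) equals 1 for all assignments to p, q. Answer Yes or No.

At p = 3/5, q = 2/5, for instance:
q ∨ q = 2/5 ∨ 2/5 = 2/5
¬p = ¬3/5 = 0
(q ∨ q) ∧ ¬p = 2/5 ∧ 0 = 0
((q ∨ q) ∧ ¬p) ⊃ (q ∨ q) = 0 ⊃ 2/5 = 1
and checking the remaining 35 assignments likewise gives ≥ 1 in every case.

Yes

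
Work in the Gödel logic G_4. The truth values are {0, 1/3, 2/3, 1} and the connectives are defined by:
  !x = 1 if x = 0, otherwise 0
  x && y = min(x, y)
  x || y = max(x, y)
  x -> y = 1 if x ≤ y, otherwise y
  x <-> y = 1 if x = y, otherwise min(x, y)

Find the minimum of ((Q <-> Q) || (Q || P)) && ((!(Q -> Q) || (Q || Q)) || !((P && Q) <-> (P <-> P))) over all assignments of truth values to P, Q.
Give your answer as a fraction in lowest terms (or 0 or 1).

1/3

Take P = 1/3, Q = 1/3:
Q <-> Q = 1/3 <-> 1/3 = 1
Q || P = 1/3 || 1/3 = 1/3
(Q <-> Q) || (Q || P) = 1 || 1/3 = 1
Q -> Q = 1/3 -> 1/3 = 1
!(Q -> Q) = !1 = 0
Q || Q = 1/3 || 1/3 = 1/3
!(Q -> Q) || (Q || Q) = 0 || 1/3 = 1/3
P && Q = 1/3 && 1/3 = 1/3
P <-> P = 1/3 <-> 1/3 = 1
(P && Q) <-> (P <-> P) = 1/3 <-> 1 = 1/3
!((P && Q) <-> (P <-> P)) = !1/3 = 0
(!(Q -> Q) || (Q || Q)) || !((P && Q) <-> (P <-> P)) = 1/3 || 0 = 1/3
((Q <-> Q) || (Q || P)) && ((!(Q -> Q) || (Q || Q)) || !((P && Q) <-> (P <-> P))) = 1 && 1/3 = 1/3
No assignment yields a value below 1/3, so this is the minimum.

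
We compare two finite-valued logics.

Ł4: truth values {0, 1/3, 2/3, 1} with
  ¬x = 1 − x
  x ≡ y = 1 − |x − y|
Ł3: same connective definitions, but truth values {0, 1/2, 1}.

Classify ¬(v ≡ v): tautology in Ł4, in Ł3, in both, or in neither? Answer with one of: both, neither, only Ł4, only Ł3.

In Ł4: at v = 0 the value is 0 — not a tautology.
In Ł3: at v = 0 the value is 0 — not a tautology.

neither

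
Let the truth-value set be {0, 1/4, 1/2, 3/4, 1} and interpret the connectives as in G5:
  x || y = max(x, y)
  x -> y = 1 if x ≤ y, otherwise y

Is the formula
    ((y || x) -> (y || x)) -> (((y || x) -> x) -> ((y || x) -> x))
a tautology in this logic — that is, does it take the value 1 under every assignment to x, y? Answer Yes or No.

Yes

At x = 1/2, y = 3/4, for instance:
y || x = 3/4 || 1/2 = 3/4
y || x = 3/4 || 1/2 = 3/4
(y || x) -> (y || x) = 3/4 -> 3/4 = 1
(y || x) -> x = 3/4 -> 1/2 = 1/2
(y || x) -> x = 3/4 -> 1/2 = 1/2
((y || x) -> x) -> ((y || x) -> x) = 1/2 -> 1/2 = 1
((y || x) -> (y || x)) -> (((y || x) -> x) -> ((y || x) -> x)) = 1 -> 1 = 1
and checking the remaining 24 assignments likewise gives ≥ 1 in every case.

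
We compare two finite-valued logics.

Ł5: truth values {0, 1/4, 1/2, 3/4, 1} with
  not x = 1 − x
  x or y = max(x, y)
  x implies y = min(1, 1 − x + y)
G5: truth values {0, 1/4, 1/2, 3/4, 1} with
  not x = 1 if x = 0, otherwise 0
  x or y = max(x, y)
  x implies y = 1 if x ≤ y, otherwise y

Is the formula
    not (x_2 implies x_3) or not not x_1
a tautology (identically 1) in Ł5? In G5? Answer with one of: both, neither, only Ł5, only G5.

In Ł5: at x_1 = 0, x_2 = 0, x_3 = 0 the value is 0 — not a tautology.
In G5: at x_1 = 0, x_2 = 0, x_3 = 0 the value is 0 — not a tautology.

neither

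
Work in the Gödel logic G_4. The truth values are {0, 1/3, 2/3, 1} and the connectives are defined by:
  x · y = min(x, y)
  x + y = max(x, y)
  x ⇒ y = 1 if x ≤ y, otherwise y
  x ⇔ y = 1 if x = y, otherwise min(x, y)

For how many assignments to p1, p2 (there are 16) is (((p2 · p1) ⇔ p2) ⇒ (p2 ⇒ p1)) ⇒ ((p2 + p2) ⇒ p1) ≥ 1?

10

p1 = 0, p2 = 0 ↦ 1  ≥
p1 = 0, p2 = 1/3 ↦ 0  <
p1 = 0, p2 = 2/3 ↦ 0  <
p1 = 0, p2 = 1 ↦ 0  <
p1 = 1/3, p2 = 0 ↦ 1  ≥
p1 = 1/3, p2 = 1/3 ↦ 1  ≥
p1 = 1/3, p2 = 2/3 ↦ 1/3  <
p1 = 1/3, p2 = 1 ↦ 1/3  <
p1 = 2/3, p2 = 0 ↦ 1  ≥
p1 = 2/3, p2 = 1/3 ↦ 1  ≥
p1 = 2/3, p2 = 2/3 ↦ 1  ≥
p1 = 2/3, p2 = 1 ↦ 2/3  <
p1 = 1, p2 = 0 ↦ 1  ≥
p1 = 1, p2 = 1/3 ↦ 1  ≥
p1 = 1, p2 = 2/3 ↦ 1  ≥
p1 = 1, p2 = 1 ↦ 1  ≥
So 10 of the 16 assignments meet the threshold.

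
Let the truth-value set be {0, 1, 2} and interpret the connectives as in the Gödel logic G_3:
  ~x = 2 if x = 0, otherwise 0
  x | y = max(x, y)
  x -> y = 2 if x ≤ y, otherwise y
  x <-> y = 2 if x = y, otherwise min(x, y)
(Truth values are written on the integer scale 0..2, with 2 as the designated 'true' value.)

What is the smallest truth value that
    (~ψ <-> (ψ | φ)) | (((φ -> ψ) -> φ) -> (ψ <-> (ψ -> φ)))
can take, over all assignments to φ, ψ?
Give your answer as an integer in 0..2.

1

Take φ = 1, ψ = 0:
~ψ = ~0 = 2
ψ | φ = 0 | 1 = 1
~ψ <-> (ψ | φ) = 2 <-> 1 = 1
φ -> ψ = 1 -> 0 = 0
(φ -> ψ) -> φ = 0 -> 1 = 2
ψ -> φ = 0 -> 1 = 2
ψ <-> (ψ -> φ) = 0 <-> 2 = 0
((φ -> ψ) -> φ) -> (ψ <-> (ψ -> φ)) = 2 -> 0 = 0
(~ψ <-> (ψ | φ)) | (((φ -> ψ) -> φ) -> (ψ <-> (ψ -> φ))) = 1 | 0 = 1
No assignment yields a value below 1, so this is the minimum.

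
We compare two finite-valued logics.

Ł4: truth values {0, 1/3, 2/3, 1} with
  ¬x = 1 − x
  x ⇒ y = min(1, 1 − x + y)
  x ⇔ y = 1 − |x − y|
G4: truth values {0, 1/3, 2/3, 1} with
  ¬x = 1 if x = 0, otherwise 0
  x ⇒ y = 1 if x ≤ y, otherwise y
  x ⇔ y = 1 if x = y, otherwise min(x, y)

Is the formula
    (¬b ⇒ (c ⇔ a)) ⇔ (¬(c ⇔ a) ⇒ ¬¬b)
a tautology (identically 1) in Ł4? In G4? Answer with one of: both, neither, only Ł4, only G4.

only Ł4

In Ł4: every assignment gives 1 — tautology.
In G4: at a = 1/3, b = 0, c = 2/3 the value is 1/3 — not a tautology.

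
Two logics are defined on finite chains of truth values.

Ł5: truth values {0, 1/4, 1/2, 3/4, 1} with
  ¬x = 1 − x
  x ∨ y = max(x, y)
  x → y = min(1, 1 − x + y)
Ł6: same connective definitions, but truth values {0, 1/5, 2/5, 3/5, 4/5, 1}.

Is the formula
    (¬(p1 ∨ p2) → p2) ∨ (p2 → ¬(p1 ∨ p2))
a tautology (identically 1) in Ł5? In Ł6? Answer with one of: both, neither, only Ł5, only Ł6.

both

In Ł5: every assignment gives 1 — tautology.
In Ł6: every assignment gives 1 — tautology.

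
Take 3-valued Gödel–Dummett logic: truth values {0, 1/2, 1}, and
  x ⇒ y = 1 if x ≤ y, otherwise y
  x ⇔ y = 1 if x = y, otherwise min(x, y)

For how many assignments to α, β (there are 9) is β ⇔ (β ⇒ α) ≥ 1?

α = 0, β = 0 ↦ 0  <
α = 0, β = 1/2 ↦ 0  <
α = 0, β = 1 ↦ 0  <
α = 1/2, β = 0 ↦ 0  <
α = 1/2, β = 1/2 ↦ 1/2  <
α = 1/2, β = 1 ↦ 1/2  <
α = 1, β = 0 ↦ 0  <
α = 1, β = 1/2 ↦ 1/2  <
α = 1, β = 1 ↦ 1  ≥
So 1 of the 9 assignments meets the threshold.

1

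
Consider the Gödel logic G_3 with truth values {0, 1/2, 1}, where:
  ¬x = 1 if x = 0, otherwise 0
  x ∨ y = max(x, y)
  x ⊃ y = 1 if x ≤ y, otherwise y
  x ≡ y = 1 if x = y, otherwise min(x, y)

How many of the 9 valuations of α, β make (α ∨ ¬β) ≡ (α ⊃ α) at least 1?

α = 0, β = 0 ↦ 1  ≥
α = 0, β = 1/2 ↦ 0  <
α = 0, β = 1 ↦ 0  <
α = 1/2, β = 0 ↦ 1  ≥
α = 1/2, β = 1/2 ↦ 1/2  <
α = 1/2, β = 1 ↦ 1/2  <
α = 1, β = 0 ↦ 1  ≥
α = 1, β = 1/2 ↦ 1  ≥
α = 1, β = 1 ↦ 1  ≥
So 5 of the 9 assignments meet the threshold.

5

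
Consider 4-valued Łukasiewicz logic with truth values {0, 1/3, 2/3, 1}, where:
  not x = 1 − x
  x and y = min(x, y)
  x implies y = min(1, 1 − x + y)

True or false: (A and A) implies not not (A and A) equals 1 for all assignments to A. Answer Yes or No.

Yes

A = 0 ↦ 1
A = 1/3 ↦ 1
A = 2/3 ↦ 1
A = 1 ↦ 1
Every assignment gives a value ≥ 1.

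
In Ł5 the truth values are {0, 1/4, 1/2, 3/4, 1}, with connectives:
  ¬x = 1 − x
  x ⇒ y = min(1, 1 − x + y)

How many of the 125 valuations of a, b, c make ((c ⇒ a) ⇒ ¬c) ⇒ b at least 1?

value 1: 55 assignments (counts)
value 3/4: 24 assignments
value 1/2: 21 assignments
value 1/4: 16 assignments
value 0: 9 assignments
So 55 of the 125 assignments meet the threshold.

55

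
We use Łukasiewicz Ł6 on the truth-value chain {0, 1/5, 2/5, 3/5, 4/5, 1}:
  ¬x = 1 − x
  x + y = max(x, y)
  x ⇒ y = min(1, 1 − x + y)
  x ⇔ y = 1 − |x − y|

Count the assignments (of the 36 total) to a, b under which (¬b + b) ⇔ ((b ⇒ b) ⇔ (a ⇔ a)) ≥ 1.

value 1: 12 assignments (counts)
value 4/5: 12 assignments
value 3/5: 12 assignments
So 12 of the 36 assignments meet the threshold.

12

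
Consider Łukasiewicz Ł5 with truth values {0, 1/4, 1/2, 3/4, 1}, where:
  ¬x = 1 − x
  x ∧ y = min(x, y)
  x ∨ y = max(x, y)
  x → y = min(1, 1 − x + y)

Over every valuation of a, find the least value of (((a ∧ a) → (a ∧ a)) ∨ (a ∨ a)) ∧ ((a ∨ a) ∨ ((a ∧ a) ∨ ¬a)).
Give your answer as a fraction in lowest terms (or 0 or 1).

Take a = 1/2:
a ∧ a = 1/2 ∧ 1/2 = 1/2
a ∧ a = 1/2 ∧ 1/2 = 1/2
(a ∧ a) → (a ∧ a) = 1/2 → 1/2 = 1
a ∨ a = 1/2 ∨ 1/2 = 1/2
((a ∧ a) → (a ∧ a)) ∨ (a ∨ a) = 1 ∨ 1/2 = 1
a ∨ a = 1/2 ∨ 1/2 = 1/2
a ∧ a = 1/2 ∧ 1/2 = 1/2
¬a = ¬1/2 = 1/2
(a ∧ a) ∨ ¬a = 1/2 ∨ 1/2 = 1/2
(a ∨ a) ∨ ((a ∧ a) ∨ ¬a) = 1/2 ∨ 1/2 = 1/2
(((a ∧ a) → (a ∧ a)) ∨ (a ∨ a)) ∧ ((a ∨ a) ∨ ((a ∧ a) ∨ ¬a)) = 1 ∧ 1/2 = 1/2
No assignment yields a value below 1/2, so this is the minimum.

1/2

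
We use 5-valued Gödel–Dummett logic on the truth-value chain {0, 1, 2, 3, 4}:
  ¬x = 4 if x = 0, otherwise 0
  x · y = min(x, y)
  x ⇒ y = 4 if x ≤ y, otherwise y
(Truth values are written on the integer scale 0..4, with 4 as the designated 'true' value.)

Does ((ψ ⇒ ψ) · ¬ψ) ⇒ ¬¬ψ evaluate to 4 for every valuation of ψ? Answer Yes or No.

No

Counterexample: take ψ = 0.
ψ ⇒ ψ = 0 ⇒ 0 = 4
¬ψ = ¬0 = 4
(ψ ⇒ ψ) · ¬ψ = 4 · 4 = 4
¬ψ = ¬0 = 4
¬¬ψ = ¬4 = 0
((ψ ⇒ ψ) · ¬ψ) ⇒ ¬¬ψ = 4 ⇒ 0 = 0
This gives 0 ≠ 4.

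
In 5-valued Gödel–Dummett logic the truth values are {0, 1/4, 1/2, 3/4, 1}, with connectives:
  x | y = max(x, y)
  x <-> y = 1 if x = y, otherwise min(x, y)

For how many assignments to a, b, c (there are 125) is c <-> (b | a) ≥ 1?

value 1: 25 assignments (counts)
value 3/4: 16 assignments
value 1/2: 26 assignments
value 1/4: 30 assignments
value 0: 28 assignments
So 25 of the 125 assignments meet the threshold.

25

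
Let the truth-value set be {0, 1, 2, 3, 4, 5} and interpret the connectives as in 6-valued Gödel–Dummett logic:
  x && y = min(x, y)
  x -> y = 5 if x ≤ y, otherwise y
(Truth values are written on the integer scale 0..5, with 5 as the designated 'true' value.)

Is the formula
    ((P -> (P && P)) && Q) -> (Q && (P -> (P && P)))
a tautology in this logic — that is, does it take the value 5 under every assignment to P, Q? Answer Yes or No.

Yes

At P = 0, Q = 4, for instance:
P && P = 0 && 0 = 0
P -> (P && P) = 0 -> 0 = 5
(P -> (P && P)) && Q = 5 && 4 = 4
Q && (P -> (P && P)) = 4 && 5 = 4
((P -> (P && P)) && Q) -> (Q && (P -> (P && P))) = 4 -> 4 = 5
and checking the remaining 35 assignments likewise gives ≥ 5 in every case.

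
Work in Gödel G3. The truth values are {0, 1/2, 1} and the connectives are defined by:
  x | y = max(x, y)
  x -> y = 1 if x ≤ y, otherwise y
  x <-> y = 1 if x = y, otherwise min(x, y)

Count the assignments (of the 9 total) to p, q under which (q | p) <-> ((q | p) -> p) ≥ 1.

3

p = 0, q = 0 ↦ 0  <
p = 0, q = 1/2 ↦ 0  <
p = 0, q = 1 ↦ 0  <
p = 1/2, q = 0 ↦ 1/2  <
p = 1/2, q = 1/2 ↦ 1/2  <
p = 1/2, q = 1 ↦ 1/2  <
p = 1, q = 0 ↦ 1  ≥
p = 1, q = 1/2 ↦ 1  ≥
p = 1, q = 1 ↦ 1  ≥
So 3 of the 9 assignments meet the threshold.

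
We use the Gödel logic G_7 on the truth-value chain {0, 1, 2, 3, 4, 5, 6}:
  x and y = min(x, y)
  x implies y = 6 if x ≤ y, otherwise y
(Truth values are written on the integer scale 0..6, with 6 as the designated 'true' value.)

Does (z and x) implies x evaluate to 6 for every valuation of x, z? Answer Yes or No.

At x = 5, z = 2, for instance:
z and x = 2 and 5 = 2
(z and x) implies x = 2 implies 5 = 6
and checking the remaining 48 assignments likewise gives ≥ 6 in every case.

Yes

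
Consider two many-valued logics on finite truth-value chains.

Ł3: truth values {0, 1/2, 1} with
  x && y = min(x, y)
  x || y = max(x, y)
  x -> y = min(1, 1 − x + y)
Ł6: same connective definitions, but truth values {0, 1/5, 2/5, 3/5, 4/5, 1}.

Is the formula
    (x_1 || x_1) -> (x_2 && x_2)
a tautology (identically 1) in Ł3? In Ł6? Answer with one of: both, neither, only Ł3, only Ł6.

In Ł3: at x_1 = 1/2, x_2 = 0 the value is 1/2 — not a tautology.
In Ł6: at x_1 = 1/5, x_2 = 0 the value is 4/5 — not a tautology.

neither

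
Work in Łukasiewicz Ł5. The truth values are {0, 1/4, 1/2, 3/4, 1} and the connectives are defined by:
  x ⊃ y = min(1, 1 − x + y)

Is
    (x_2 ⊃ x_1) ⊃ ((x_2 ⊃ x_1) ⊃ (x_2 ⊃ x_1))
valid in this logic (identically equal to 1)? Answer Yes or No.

At x_1 = 3/4, x_2 = 1/2, for instance:
x_2 ⊃ x_1 = 1/2 ⊃ 3/4 = 1
x_2 ⊃ x_1 = 1/2 ⊃ 3/4 = 1
(x_2 ⊃ x_1) ⊃ (x_2 ⊃ x_1) = 1 ⊃ 1 = 1
(x_2 ⊃ x_1) ⊃ ((x_2 ⊃ x_1) ⊃ (x_2 ⊃ x_1)) = 1 ⊃ 1 = 1
and checking the remaining 24 assignments likewise gives ≥ 1 in every case.

Yes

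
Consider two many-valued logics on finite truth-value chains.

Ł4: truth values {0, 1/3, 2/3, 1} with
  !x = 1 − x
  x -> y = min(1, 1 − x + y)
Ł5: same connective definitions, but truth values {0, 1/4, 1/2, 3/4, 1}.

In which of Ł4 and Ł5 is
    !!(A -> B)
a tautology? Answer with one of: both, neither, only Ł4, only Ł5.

In Ł4: at A = 1/3, B = 0 the value is 2/3 — not a tautology.
In Ł5: at A = 1/4, B = 0 the value is 3/4 — not a tautology.

neither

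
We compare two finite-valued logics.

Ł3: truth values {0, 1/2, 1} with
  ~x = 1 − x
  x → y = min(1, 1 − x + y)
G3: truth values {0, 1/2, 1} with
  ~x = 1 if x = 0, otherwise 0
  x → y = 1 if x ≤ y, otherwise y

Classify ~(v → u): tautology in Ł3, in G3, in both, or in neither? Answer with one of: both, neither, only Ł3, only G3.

neither

In Ł3: at u = 0, v = 0 the value is 0 — not a tautology.
In G3: at u = 0, v = 0 the value is 0 — not a tautology.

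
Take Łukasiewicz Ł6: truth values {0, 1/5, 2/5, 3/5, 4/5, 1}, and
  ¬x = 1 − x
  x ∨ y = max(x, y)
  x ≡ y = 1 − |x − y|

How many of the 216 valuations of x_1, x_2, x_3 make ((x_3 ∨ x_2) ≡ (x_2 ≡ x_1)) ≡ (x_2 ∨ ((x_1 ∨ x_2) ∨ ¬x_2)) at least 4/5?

141

value 1: 70 assignments (counts)
value 4/5: 71 assignments (counts)
value 3/5: 39 assignments
value 2/5: 17 assignments
value 1/5: 11 assignments
value 0: 8 assignments
So 141 of the 216 assignments meet the threshold.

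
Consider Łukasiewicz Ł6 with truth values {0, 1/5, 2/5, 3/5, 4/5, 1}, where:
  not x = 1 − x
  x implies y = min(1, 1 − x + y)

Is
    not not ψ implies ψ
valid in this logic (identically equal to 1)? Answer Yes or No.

ψ = 0 ↦ 1
ψ = 1/5 ↦ 1
ψ = 2/5 ↦ 1
ψ = 3/5 ↦ 1
ψ = 4/5 ↦ 1
ψ = 1 ↦ 1
Every assignment gives a value ≥ 1.

Yes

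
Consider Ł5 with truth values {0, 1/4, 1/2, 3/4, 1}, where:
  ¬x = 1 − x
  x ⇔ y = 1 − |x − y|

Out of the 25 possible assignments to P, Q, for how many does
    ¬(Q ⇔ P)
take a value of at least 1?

2

value 1: 2 assignments (counts)
value 3/4: 4 assignments
value 1/2: 6 assignments
value 1/4: 8 assignments
value 0: 5 assignments
So 2 of the 25 assignments meet the threshold.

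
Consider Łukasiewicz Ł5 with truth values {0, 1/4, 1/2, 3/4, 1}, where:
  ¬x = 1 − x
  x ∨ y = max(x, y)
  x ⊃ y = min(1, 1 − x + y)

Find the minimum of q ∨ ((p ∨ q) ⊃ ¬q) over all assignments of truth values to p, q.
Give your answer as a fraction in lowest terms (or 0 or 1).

Take p = 1, q = 1/2:
p ∨ q = 1 ∨ 1/2 = 1
¬q = ¬1/2 = 1/2
(p ∨ q) ⊃ ¬q = 1 ⊃ 1/2 = 1/2
q ∨ ((p ∨ q) ⊃ ¬q) = 1/2 ∨ 1/2 = 1/2
No assignment yields a value below 1/2, so this is the minimum.

1/2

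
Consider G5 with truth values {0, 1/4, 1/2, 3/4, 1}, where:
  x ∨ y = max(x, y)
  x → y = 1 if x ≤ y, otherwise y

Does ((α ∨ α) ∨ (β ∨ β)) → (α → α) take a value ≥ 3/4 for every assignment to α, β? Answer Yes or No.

At α = 1/2, β = 0, for instance:
α ∨ α = 1/2 ∨ 1/2 = 1/2
β ∨ β = 0 ∨ 0 = 0
(α ∨ α) ∨ (β ∨ β) = 1/2 ∨ 0 = 1/2
α → α = 1/2 → 1/2 = 1
((α ∨ α) ∨ (β ∨ β)) → (α → α) = 1/2 → 1 = 1
and checking the remaining 24 assignments likewise gives ≥ 3/4 in every case.

Yes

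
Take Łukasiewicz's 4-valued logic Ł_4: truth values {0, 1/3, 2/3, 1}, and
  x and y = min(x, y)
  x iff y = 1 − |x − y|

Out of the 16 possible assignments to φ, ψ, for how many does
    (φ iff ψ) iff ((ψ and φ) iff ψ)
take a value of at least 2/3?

13

φ = 0, ψ = 0 ↦ 1  ≥
φ = 0, ψ = 1/3 ↦ 1  ≥
φ = 0, ψ = 2/3 ↦ 1  ≥
φ = 0, ψ = 1 ↦ 1  ≥
φ = 1/3, ψ = 0 ↦ 2/3  ≥
φ = 1/3, ψ = 1/3 ↦ 1  ≥
φ = 1/3, ψ = 2/3 ↦ 1  ≥
φ = 1/3, ψ = 1 ↦ 1  ≥
φ = 2/3, ψ = 0 ↦ 1/3  <
φ = 2/3, ψ = 1/3 ↦ 2/3  ≥
φ = 2/3, ψ = 2/3 ↦ 1  ≥
φ = 2/3, ψ = 1 ↦ 1  ≥
φ = 1, ψ = 0 ↦ 0  <
φ = 1, ψ = 1/3 ↦ 1/3  <
φ = 1, ψ = 2/3 ↦ 2/3  ≥
φ = 1, ψ = 1 ↦ 1  ≥
So 13 of the 16 assignments meet the threshold.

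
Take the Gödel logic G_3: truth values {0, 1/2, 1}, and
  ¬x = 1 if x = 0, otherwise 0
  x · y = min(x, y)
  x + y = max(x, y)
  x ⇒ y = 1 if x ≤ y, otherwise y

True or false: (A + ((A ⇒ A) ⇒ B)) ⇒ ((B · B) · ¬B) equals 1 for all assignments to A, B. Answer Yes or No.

Counterexample: take A = 0, B = 1/2.
A ⇒ A = 0 ⇒ 0 = 1
(A ⇒ A) ⇒ B = 1 ⇒ 1/2 = 1/2
A + ((A ⇒ A) ⇒ B) = 0 + 1/2 = 1/2
B · B = 1/2 · 1/2 = 1/2
¬B = ¬1/2 = 0
(B · B) · ¬B = 1/2 · 0 = 0
(A + ((A ⇒ A) ⇒ B)) ⇒ ((B · B) · ¬B) = 1/2 ⇒ 0 = 0
This gives 0 ≠ 1.

No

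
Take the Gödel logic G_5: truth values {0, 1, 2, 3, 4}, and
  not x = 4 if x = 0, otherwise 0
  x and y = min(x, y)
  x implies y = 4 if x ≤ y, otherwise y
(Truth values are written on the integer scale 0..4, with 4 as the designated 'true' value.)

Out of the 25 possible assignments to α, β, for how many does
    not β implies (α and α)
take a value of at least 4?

value 4: 21 assignments (counts)
value 3: 1 assignment
value 2: 1 assignment
value 1: 1 assignment
value 0: 1 assignment
So 21 of the 25 assignments meet the threshold.

21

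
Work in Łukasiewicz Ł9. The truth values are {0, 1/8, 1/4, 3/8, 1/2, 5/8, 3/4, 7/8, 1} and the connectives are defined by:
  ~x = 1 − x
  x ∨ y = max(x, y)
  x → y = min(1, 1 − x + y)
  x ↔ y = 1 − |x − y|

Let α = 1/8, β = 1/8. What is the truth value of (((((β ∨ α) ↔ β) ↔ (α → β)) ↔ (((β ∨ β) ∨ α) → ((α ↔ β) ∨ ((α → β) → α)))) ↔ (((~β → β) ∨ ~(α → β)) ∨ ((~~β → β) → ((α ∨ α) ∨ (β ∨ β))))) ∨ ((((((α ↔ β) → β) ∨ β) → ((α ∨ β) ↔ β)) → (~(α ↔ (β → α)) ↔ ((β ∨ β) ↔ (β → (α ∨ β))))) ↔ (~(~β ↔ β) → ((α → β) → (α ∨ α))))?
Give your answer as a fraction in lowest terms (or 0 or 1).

7/8

β ∨ α = 1/8 ∨ 1/8 = 1/8
(β ∨ α) ↔ β = 1/8 ↔ 1/8 = 1
α → β = 1/8 → 1/8 = 1
((β ∨ α) ↔ β) ↔ (α → β) = 1 ↔ 1 = 1
β ∨ β = 1/8 ∨ 1/8 = 1/8
(β ∨ β) ∨ α = 1/8 ∨ 1/8 = 1/8
α ↔ β = 1/8 ↔ 1/8 = 1
α → β = 1/8 → 1/8 = 1
(α → β) → α = 1 → 1/8 = 1/8
(α ↔ β) ∨ ((α → β) → α) = 1 ∨ 1/8 = 1
((β ∨ β) ∨ α) → ((α ↔ β) ∨ ((α → β) → α)) = 1/8 → 1 = 1
(((β ∨ α) ↔ β) ↔ (α → β)) ↔ (((β ∨ β) ∨ α) → ((α ↔ β) ∨ ((α → β) → α))) = 1 ↔ 1 = 1
~β = ~1/8 = 7/8
~β → β = 7/8 → 1/8 = 1/4
α → β = 1/8 → 1/8 = 1
~(α → β) = ~1 = 0
(~β → β) ∨ ~(α → β) = 1/4 ∨ 0 = 1/4
~β = ~1/8 = 7/8
~~β = ~7/8 = 1/8
~~β → β = 1/8 → 1/8 = 1
α ∨ α = 1/8 ∨ 1/8 = 1/8
β ∨ β = 1/8 ∨ 1/8 = 1/8
(α ∨ α) ∨ (β ∨ β) = 1/8 ∨ 1/8 = 1/8
(~~β → β) → ((α ∨ α) ∨ (β ∨ β)) = 1 → 1/8 = 1/8
((~β → β) ∨ ~(α → β)) ∨ ((~~β → β) → ((α ∨ α) ∨ (β ∨ β))) = 1/4 ∨ 1/8 = 1/4
((((β ∨ α) ↔ β) ↔ (α → β)) ↔ (((β ∨ β) ∨ α) → ((α ↔ β) ∨ ((α → β) → α)))) ↔ (((~β → β) ∨ ~(α → β)) ∨ ((~~β → β) → ((α ∨ α) ∨ (β ∨ β)))) = 1 ↔ 1/4 = 1/4
α ↔ β = 1/8 ↔ 1/8 = 1
(α ↔ β) → β = 1 → 1/8 = 1/8
((α ↔ β) → β) ∨ β = 1/8 ∨ 1/8 = 1/8
α ∨ β = 1/8 ∨ 1/8 = 1/8
(α ∨ β) ↔ β = 1/8 ↔ 1/8 = 1
(((α ↔ β) → β) ∨ β) → ((α ∨ β) ↔ β) = 1/8 → 1 = 1
β → α = 1/8 → 1/8 = 1
α ↔ (β → α) = 1/8 ↔ 1 = 1/8
~(α ↔ (β → α)) = ~1/8 = 7/8
β ∨ β = 1/8 ∨ 1/8 = 1/8
α ∨ β = 1/8 ∨ 1/8 = 1/8
β → (α ∨ β) = 1/8 → 1/8 = 1
(β ∨ β) ↔ (β → (α ∨ β)) = 1/8 ↔ 1 = 1/8
~(α ↔ (β → α)) ↔ ((β ∨ β) ↔ (β → (α ∨ β))) = 7/8 ↔ 1/8 = 1/4
((((α ↔ β) → β) ∨ β) → ((α ∨ β) ↔ β)) → (~(α ↔ (β → α)) ↔ ((β ∨ β) ↔ (β → (α ∨ β)))) = 1 → 1/4 = 1/4
~β = ~1/8 = 7/8
~β ↔ β = 7/8 ↔ 1/8 = 1/4
~(~β ↔ β) = ~1/4 = 3/4
α → β = 1/8 → 1/8 = 1
α ∨ α = 1/8 ∨ 1/8 = 1/8
(α → β) → (α ∨ α) = 1 → 1/8 = 1/8
~(~β ↔ β) → ((α → β) → (α ∨ α)) = 3/4 → 1/8 = 3/8
(((((α ↔ β) → β) ∨ β) → ((α ∨ β) ↔ β)) → (~(α ↔ (β → α)) ↔ ((β ∨ β) ↔ (β → (α ∨ β))))) ↔ (~(~β ↔ β) → ((α → β) → (α ∨ α))) = 1/4 ↔ 3/8 = 7/8
(((((β ∨ α) ↔ β) ↔ (α → β)) ↔ (((β ∨ β) ∨ α) → ((α ↔ β) ∨ ((α → β) → α)))) ↔ (((~β → β) ∨ ~(α → β)) ∨ ((~~β → β) → ((α ∨ α) ∨ (β ∨ β))))) ∨ ((((((α ↔ β) → β) ∨ β) → ((α ∨ β) ↔ β)) → (~(α ↔ (β → α)) ↔ ((β ∨ β) ↔ (β → (α ∨ β))))) ↔ (~(~β ↔ β) → ((α → β) → (α ∨ α)))) = 1/4 ∨ 7/8 = 7/8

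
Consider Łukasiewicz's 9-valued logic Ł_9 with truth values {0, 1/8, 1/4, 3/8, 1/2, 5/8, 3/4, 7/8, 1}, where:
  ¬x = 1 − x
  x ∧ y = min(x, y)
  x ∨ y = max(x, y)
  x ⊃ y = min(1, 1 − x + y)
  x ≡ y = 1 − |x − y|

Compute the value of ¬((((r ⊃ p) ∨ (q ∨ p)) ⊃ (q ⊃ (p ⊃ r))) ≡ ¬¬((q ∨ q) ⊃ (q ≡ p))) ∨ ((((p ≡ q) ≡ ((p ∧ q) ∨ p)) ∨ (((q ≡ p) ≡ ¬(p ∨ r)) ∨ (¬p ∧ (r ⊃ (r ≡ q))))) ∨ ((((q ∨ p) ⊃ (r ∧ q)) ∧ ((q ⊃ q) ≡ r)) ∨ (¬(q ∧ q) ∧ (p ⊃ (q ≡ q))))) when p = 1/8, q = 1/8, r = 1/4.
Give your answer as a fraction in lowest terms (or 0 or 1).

r ⊃ p = 1/4 ⊃ 1/8 = 7/8
q ∨ p = 1/8 ∨ 1/8 = 1/8
(r ⊃ p) ∨ (q ∨ p) = 7/8 ∨ 1/8 = 7/8
p ⊃ r = 1/8 ⊃ 1/4 = 1
q ⊃ (p ⊃ r) = 1/8 ⊃ 1 = 1
((r ⊃ p) ∨ (q ∨ p)) ⊃ (q ⊃ (p ⊃ r)) = 7/8 ⊃ 1 = 1
q ∨ q = 1/8 ∨ 1/8 = 1/8
q ≡ p = 1/8 ≡ 1/8 = 1
(q ∨ q) ⊃ (q ≡ p) = 1/8 ⊃ 1 = 1
¬((q ∨ q) ⊃ (q ≡ p)) = ¬1 = 0
¬¬((q ∨ q) ⊃ (q ≡ p)) = ¬0 = 1
(((r ⊃ p) ∨ (q ∨ p)) ⊃ (q ⊃ (p ⊃ r))) ≡ ¬¬((q ∨ q) ⊃ (q ≡ p)) = 1 ≡ 1 = 1
¬((((r ⊃ p) ∨ (q ∨ p)) ⊃ (q ⊃ (p ⊃ r))) ≡ ¬¬((q ∨ q) ⊃ (q ≡ p))) = ¬1 = 0
p ≡ q = 1/8 ≡ 1/8 = 1
p ∧ q = 1/8 ∧ 1/8 = 1/8
(p ∧ q) ∨ p = 1/8 ∨ 1/8 = 1/8
(p ≡ q) ≡ ((p ∧ q) ∨ p) = 1 ≡ 1/8 = 1/8
q ≡ p = 1/8 ≡ 1/8 = 1
p ∨ r = 1/8 ∨ 1/4 = 1/4
¬(p ∨ r) = ¬1/4 = 3/4
(q ≡ p) ≡ ¬(p ∨ r) = 1 ≡ 3/4 = 3/4
¬p = ¬1/8 = 7/8
r ≡ q = 1/4 ≡ 1/8 = 7/8
r ⊃ (r ≡ q) = 1/4 ⊃ 7/8 = 1
¬p ∧ (r ⊃ (r ≡ q)) = 7/8 ∧ 1 = 7/8
((q ≡ p) ≡ ¬(p ∨ r)) ∨ (¬p ∧ (r ⊃ (r ≡ q))) = 3/4 ∨ 7/8 = 7/8
((p ≡ q) ≡ ((p ∧ q) ∨ p)) ∨ (((q ≡ p) ≡ ¬(p ∨ r)) ∨ (¬p ∧ (r ⊃ (r ≡ q)))) = 1/8 ∨ 7/8 = 7/8
q ∨ p = 1/8 ∨ 1/8 = 1/8
r ∧ q = 1/4 ∧ 1/8 = 1/8
(q ∨ p) ⊃ (r ∧ q) = 1/8 ⊃ 1/8 = 1
q ⊃ q = 1/8 ⊃ 1/8 = 1
(q ⊃ q) ≡ r = 1 ≡ 1/4 = 1/4
((q ∨ p) ⊃ (r ∧ q)) ∧ ((q ⊃ q) ≡ r) = 1 ∧ 1/4 = 1/4
q ∧ q = 1/8 ∧ 1/8 = 1/8
¬(q ∧ q) = ¬1/8 = 7/8
q ≡ q = 1/8 ≡ 1/8 = 1
p ⊃ (q ≡ q) = 1/8 ⊃ 1 = 1
¬(q ∧ q) ∧ (p ⊃ (q ≡ q)) = 7/8 ∧ 1 = 7/8
(((q ∨ p) ⊃ (r ∧ q)) ∧ ((q ⊃ q) ≡ r)) ∨ (¬(q ∧ q) ∧ (p ⊃ (q ≡ q))) = 1/4 ∨ 7/8 = 7/8
(((p ≡ q) ≡ ((p ∧ q) ∨ p)) ∨ (((q ≡ p) ≡ ¬(p ∨ r)) ∨ (¬p ∧ (r ⊃ (r ≡ q))))) ∨ ((((q ∨ p) ⊃ (r ∧ q)) ∧ ((q ⊃ q) ≡ r)) ∨ (¬(q ∧ q) ∧ (p ⊃ (q ≡ q)))) = 7/8 ∨ 7/8 = 7/8
¬((((r ⊃ p) ∨ (q ∨ p)) ⊃ (q ⊃ (p ⊃ r))) ≡ ¬¬((q ∨ q) ⊃ (q ≡ p))) ∨ ((((p ≡ q) ≡ ((p ∧ q) ∨ p)) ∨ (((q ≡ p) ≡ ¬(p ∨ r)) ∨ (¬p ∧ (r ⊃ (r ≡ q))))) ∨ ((((q ∨ p) ⊃ (r ∧ q)) ∧ ((q ⊃ q) ≡ r)) ∨ (¬(q ∧ q) ∧ (p ⊃ (q ≡ q))))) = 0 ∨ 7/8 = 7/8

7/8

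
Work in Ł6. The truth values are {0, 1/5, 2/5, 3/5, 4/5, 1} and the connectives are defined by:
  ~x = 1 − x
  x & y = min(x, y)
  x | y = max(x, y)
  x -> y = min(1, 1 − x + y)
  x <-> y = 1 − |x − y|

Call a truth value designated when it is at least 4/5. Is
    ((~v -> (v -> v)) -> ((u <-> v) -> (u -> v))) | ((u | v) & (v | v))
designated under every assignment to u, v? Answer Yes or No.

At u = 3/5, v = 1, for instance:
~v = ~1 = 0
v -> v = 1 -> 1 = 1
~v -> (v -> v) = 0 -> 1 = 1
u <-> v = 3/5 <-> 1 = 3/5
u -> v = 3/5 -> 1 = 1
(u <-> v) -> (u -> v) = 3/5 -> 1 = 1
(~v -> (v -> v)) -> ((u <-> v) -> (u -> v)) = 1 -> 1 = 1
u | v = 3/5 | 1 = 1
v | v = 1 | 1 = 1
(u | v) & (v | v) = 1 & 1 = 1
((~v -> (v -> v)) -> ((u <-> v) -> (u -> v))) | ((u | v) & (v | v)) = 1 | 1 = 1
and checking the remaining 35 assignments likewise gives ≥ 4/5 in every case.

Yes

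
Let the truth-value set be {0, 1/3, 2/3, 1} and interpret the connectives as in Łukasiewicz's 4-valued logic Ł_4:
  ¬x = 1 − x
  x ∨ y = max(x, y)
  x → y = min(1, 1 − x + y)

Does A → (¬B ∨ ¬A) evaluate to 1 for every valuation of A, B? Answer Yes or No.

No

Counterexample: take A = 2/3, B = 2/3.
¬B = ¬2/3 = 1/3
¬A = ¬2/3 = 1/3
¬B ∨ ¬A = 1/3 ∨ 1/3 = 1/3
A → (¬B ∨ ¬A) = 2/3 → 1/3 = 2/3
This gives 2/3 ≠ 1.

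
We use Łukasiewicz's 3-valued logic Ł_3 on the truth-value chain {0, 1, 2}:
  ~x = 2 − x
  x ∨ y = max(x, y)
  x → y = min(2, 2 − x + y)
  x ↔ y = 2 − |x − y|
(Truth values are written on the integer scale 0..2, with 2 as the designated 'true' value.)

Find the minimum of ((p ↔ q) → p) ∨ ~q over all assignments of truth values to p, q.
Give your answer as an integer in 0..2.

Take p = 0, q = 1:
p ↔ q = 0 ↔ 1 = 1
(p ↔ q) → p = 1 → 0 = 1
~q = ~1 = 1
((p ↔ q) → p) ∨ ~q = 1 ∨ 1 = 1
No assignment yields a value below 1, so this is the minimum.

1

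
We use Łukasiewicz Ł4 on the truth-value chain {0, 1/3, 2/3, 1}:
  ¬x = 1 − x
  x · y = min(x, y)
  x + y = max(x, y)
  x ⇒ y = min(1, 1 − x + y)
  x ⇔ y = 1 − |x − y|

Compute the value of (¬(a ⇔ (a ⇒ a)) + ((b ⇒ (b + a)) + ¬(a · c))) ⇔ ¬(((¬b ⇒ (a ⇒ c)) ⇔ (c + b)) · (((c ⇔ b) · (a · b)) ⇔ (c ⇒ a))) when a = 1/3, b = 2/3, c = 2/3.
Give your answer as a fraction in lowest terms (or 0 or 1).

1/3

a ⇒ a = 1/3 ⇒ 1/3 = 1
a ⇔ (a ⇒ a) = 1/3 ⇔ 1 = 1/3
¬(a ⇔ (a ⇒ a)) = ¬1/3 = 2/3
b + a = 2/3 + 1/3 = 2/3
b ⇒ (b + a) = 2/3 ⇒ 2/3 = 1
a · c = 1/3 · 2/3 = 1/3
¬(a · c) = ¬1/3 = 2/3
(b ⇒ (b + a)) + ¬(a · c) = 1 + 2/3 = 1
¬(a ⇔ (a ⇒ a)) + ((b ⇒ (b + a)) + ¬(a · c)) = 2/3 + 1 = 1
¬b = ¬2/3 = 1/3
a ⇒ c = 1/3 ⇒ 2/3 = 1
¬b ⇒ (a ⇒ c) = 1/3 ⇒ 1 = 1
c + b = 2/3 + 2/3 = 2/3
(¬b ⇒ (a ⇒ c)) ⇔ (c + b) = 1 ⇔ 2/3 = 2/3
c ⇔ b = 2/3 ⇔ 2/3 = 1
a · b = 1/3 · 2/3 = 1/3
(c ⇔ b) · (a · b) = 1 · 1/3 = 1/3
c ⇒ a = 2/3 ⇒ 1/3 = 2/3
((c ⇔ b) · (a · b)) ⇔ (c ⇒ a) = 1/3 ⇔ 2/3 = 2/3
((¬b ⇒ (a ⇒ c)) ⇔ (c + b)) · (((c ⇔ b) · (a · b)) ⇔ (c ⇒ a)) = 2/3 · 2/3 = 2/3
¬(((¬b ⇒ (a ⇒ c)) ⇔ (c + b)) · (((c ⇔ b) · (a · b)) ⇔ (c ⇒ a))) = ¬2/3 = 1/3
(¬(a ⇔ (a ⇒ a)) + ((b ⇒ (b + a)) + ¬(a · c))) ⇔ ¬(((¬b ⇒ (a ⇒ c)) ⇔ (c + b)) · (((c ⇔ b) · (a · b)) ⇔ (c ⇒ a))) = 1 ⇔ 1/3 = 1/3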